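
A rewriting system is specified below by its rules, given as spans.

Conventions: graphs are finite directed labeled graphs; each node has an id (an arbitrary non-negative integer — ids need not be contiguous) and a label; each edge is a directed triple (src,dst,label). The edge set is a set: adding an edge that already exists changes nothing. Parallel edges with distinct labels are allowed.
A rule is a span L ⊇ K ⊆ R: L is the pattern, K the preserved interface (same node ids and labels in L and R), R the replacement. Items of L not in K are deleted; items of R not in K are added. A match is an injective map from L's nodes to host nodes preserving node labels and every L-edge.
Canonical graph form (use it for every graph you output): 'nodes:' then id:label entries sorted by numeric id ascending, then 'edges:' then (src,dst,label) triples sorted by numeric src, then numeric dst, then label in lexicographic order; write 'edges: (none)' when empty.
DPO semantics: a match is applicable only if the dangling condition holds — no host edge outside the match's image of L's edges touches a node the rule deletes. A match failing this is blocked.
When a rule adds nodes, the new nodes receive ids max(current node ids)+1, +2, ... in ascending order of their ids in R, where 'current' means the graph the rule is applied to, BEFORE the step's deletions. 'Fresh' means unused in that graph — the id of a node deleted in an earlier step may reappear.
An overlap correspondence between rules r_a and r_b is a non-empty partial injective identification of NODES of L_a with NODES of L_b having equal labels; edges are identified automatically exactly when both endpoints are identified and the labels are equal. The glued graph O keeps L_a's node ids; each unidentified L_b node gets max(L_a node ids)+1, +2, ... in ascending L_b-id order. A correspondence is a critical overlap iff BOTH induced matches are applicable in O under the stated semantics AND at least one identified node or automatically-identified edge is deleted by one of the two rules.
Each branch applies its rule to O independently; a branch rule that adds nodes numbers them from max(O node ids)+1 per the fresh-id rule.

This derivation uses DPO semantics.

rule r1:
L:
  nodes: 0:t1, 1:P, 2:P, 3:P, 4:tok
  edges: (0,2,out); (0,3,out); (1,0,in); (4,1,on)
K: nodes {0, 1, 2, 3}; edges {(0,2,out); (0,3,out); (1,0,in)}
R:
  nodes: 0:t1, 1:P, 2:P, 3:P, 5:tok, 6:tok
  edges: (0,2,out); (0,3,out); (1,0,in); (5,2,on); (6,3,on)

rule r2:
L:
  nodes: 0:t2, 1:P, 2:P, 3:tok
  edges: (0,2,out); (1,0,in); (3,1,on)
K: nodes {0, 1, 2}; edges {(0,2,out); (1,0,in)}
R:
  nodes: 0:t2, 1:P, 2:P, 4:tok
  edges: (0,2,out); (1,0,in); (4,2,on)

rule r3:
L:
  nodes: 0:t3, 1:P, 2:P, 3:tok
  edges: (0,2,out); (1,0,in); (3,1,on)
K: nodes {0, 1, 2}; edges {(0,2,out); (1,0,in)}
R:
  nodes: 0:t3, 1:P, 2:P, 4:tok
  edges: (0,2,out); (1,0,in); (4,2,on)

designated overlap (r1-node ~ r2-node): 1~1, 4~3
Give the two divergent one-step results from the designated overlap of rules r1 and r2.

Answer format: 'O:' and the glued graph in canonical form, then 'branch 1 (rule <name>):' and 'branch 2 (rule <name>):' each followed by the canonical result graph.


O:
nodes: 0:t1, 1:P, 2:P, 3:P, 4:tok, 5:t2, 6:P
edges: (0,2,out); (0,3,out); (1,0,in); (1,5,in); (4,1,on); (5,6,out)
branch 1 (rule r1):
nodes: 0:t1, 1:P, 2:P, 3:P, 5:t2, 6:P, 7:tok, 8:tok
edges: (0,2,out); (0,3,out); (1,0,in); (1,5,in); (5,6,out); (7,2,on); (8,3,on)
branch 2 (rule r2):
nodes: 0:t1, 1:P, 2:P, 3:P, 5:t2, 6:P, 7:tok
edges: (0,2,out); (0,3,out); (1,0,in); (1,5,in); (5,6,out); (7,6,on)


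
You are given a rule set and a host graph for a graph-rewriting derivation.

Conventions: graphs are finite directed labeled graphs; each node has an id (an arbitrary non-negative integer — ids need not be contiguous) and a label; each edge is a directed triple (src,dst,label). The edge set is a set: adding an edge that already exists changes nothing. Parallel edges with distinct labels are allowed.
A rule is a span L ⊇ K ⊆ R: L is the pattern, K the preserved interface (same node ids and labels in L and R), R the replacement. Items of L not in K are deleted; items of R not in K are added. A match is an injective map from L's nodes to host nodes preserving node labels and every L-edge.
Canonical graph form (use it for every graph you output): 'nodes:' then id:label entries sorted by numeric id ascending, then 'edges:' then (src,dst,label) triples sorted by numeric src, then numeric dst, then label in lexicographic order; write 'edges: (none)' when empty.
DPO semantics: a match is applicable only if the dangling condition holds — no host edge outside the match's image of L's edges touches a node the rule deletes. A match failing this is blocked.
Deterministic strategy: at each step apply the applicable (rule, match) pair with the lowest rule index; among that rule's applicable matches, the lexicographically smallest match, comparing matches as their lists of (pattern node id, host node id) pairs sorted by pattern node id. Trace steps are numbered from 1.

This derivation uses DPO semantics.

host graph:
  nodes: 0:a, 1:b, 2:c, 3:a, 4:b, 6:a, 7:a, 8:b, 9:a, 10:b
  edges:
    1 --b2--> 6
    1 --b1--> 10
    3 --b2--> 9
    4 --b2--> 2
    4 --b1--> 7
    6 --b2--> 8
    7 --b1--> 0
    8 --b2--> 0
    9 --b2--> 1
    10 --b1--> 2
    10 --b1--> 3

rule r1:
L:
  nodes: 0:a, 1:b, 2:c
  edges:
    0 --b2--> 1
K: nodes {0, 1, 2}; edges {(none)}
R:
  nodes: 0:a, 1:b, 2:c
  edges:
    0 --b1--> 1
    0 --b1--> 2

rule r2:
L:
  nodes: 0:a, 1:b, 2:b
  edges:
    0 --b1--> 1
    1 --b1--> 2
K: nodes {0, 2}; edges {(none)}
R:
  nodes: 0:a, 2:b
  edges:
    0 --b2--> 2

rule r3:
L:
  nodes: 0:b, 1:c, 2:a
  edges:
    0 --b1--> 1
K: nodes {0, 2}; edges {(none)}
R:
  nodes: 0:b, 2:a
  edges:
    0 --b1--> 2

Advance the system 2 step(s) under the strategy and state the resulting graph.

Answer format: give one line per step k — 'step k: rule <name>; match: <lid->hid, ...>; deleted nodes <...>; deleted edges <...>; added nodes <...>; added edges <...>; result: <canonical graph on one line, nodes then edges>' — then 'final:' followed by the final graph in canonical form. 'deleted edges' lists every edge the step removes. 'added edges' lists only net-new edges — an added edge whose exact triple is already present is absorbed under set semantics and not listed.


step 1: rule r1; match: 0->6, 1->8, 2->2; deleted nodes (none); deleted edges (6,8,b2); added nodes (none); added edges (6,2,b1); (6,8,b1); result: nodes: 0:a, 1:b, 2:c, 3:a, 4:b, 6:a, 7:a, 8:b, 9:a, 10:b edges: (1,6,b2); (1,10,b1); (3,9,b2); (4,2,b2); (4,7,b1); (6,2,b1); (6,8,b1); (7,0,b1); (8,0,b2); (9,1,b2); (10,2,b1); (10,3,b1)
step 2: rule r1; match: 0->9, 1->1, 2->2; deleted nodes (none); deleted edges (9,1,b2); added nodes (none); added edges (9,1,b1); (9,2,b1); result: nodes: 0:a, 1:b, 2:c, 3:a, 4:b, 6:a, 7:a, 8:b, 9:a, 10:b edges: (1,6,b2); (1,10,b1); (3,9,b2); (4,2,b2); (4,7,b1); (6,2,b1); (6,8,b1); (7,0,b1); (8,0,b2); (9,1,b1); (9,2,b1); (10,2,b1); (10,3,b1)
final:
nodes: 0:a, 1:b, 2:c, 3:a, 4:b, 6:a, 7:a, 8:b, 9:a, 10:b
edges: (1,6,b2); (1,10,b1); (3,9,b2); (4,2,b2); (4,7,b1); (6,2,b1); (6,8,b1); (7,0,b1); (8,0,b2); (9,1,b1); (9,2,b1); (10,2,b1); (10,3,b1)


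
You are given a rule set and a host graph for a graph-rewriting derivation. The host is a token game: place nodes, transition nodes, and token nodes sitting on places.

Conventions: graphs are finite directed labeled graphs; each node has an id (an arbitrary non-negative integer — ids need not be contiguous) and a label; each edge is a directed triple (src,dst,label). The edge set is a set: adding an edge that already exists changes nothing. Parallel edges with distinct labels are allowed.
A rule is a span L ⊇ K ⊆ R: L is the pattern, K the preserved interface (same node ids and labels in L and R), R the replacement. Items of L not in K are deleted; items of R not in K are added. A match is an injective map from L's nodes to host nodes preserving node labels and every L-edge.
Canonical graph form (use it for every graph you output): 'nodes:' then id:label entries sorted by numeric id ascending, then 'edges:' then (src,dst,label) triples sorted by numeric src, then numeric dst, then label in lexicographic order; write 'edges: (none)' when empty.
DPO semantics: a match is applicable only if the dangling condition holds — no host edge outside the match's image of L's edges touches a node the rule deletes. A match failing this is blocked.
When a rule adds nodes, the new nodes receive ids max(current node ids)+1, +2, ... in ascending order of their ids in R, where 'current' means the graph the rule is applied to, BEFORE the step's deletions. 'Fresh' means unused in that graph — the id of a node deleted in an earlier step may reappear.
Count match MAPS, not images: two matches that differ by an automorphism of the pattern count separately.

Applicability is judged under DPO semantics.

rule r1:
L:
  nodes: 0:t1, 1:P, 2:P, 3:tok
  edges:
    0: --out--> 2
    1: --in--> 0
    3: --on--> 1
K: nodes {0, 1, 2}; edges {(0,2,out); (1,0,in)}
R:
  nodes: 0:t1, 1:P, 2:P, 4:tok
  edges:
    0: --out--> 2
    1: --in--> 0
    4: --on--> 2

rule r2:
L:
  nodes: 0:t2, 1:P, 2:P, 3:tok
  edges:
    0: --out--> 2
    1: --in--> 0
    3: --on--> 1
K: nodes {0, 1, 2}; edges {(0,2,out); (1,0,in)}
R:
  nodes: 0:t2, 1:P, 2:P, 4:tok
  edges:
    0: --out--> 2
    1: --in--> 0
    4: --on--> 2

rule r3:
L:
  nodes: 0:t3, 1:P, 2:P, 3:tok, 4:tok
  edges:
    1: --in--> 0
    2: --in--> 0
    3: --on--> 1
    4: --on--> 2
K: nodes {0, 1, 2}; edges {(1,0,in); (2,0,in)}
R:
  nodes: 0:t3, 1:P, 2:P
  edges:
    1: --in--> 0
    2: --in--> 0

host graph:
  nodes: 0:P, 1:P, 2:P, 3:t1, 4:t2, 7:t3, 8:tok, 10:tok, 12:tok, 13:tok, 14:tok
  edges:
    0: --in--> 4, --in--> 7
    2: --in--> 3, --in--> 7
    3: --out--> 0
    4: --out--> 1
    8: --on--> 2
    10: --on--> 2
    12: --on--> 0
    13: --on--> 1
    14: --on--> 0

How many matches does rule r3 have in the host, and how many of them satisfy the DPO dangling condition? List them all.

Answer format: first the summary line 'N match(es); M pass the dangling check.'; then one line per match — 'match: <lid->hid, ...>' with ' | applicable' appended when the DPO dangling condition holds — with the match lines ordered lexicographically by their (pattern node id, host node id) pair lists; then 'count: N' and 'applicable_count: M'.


8 match(es); 8 pass the dangling check.
match: 0->7, 1->0, 2->2, 3->12, 4->8 | applicable
match: 0->7, 1->0, 2->2, 3->12, 4->10 | applicable
match: 0->7, 1->0, 2->2, 3->14, 4->8 | applicable
match: 0->7, 1->0, 2->2, 3->14, 4->10 | applicable
match: 0->7, 1->2, 2->0, 3->8, 4->12 | applicable
match: 0->7, 1->2, 2->0, 3->8, 4->14 | applicable
match: 0->7, 1->2, 2->0, 3->10, 4->12 | applicable
match: 0->7, 1->2, 2->0, 3->10, 4->14 | applicable
count: 8
applicable_count: 8


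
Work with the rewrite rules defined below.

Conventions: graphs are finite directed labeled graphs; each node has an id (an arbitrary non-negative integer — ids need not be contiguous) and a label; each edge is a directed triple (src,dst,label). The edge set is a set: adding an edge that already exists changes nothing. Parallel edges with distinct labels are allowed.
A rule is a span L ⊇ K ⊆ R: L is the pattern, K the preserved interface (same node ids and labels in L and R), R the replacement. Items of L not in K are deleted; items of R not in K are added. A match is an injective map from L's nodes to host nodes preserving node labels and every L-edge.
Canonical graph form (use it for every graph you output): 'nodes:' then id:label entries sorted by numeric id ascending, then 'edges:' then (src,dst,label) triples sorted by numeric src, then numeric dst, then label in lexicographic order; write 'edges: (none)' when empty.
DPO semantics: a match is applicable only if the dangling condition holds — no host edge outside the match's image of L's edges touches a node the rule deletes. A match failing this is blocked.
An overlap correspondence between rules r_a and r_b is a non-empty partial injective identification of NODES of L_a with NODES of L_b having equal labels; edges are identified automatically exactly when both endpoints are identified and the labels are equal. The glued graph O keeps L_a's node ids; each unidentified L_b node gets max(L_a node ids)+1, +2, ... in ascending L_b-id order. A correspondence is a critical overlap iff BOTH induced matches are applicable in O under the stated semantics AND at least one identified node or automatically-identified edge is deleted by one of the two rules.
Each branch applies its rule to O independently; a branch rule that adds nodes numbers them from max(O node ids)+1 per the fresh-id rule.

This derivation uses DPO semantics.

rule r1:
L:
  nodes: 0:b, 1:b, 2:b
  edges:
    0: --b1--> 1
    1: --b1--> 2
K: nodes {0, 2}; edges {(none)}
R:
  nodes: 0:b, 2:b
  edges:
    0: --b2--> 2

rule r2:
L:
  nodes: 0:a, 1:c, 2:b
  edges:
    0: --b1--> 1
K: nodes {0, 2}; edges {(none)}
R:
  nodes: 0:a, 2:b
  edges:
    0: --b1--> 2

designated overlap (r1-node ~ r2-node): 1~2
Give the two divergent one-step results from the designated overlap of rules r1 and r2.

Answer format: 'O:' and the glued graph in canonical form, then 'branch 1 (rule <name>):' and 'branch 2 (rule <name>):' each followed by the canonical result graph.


O:
nodes: 0:b, 1:b, 2:b, 3:a, 4:c
edges: (0,1,b1); (1,2,b1); (3,4,b1)
branch 1 (rule r1):
nodes: 0:b, 2:b, 3:a, 4:c
edges: (0,2,b2); (3,4,b1)
branch 2 (rule r2):
nodes: 0:b, 1:b, 2:b, 3:a
edges: (0,1,b1); (1,2,b1); (3,1,b1)


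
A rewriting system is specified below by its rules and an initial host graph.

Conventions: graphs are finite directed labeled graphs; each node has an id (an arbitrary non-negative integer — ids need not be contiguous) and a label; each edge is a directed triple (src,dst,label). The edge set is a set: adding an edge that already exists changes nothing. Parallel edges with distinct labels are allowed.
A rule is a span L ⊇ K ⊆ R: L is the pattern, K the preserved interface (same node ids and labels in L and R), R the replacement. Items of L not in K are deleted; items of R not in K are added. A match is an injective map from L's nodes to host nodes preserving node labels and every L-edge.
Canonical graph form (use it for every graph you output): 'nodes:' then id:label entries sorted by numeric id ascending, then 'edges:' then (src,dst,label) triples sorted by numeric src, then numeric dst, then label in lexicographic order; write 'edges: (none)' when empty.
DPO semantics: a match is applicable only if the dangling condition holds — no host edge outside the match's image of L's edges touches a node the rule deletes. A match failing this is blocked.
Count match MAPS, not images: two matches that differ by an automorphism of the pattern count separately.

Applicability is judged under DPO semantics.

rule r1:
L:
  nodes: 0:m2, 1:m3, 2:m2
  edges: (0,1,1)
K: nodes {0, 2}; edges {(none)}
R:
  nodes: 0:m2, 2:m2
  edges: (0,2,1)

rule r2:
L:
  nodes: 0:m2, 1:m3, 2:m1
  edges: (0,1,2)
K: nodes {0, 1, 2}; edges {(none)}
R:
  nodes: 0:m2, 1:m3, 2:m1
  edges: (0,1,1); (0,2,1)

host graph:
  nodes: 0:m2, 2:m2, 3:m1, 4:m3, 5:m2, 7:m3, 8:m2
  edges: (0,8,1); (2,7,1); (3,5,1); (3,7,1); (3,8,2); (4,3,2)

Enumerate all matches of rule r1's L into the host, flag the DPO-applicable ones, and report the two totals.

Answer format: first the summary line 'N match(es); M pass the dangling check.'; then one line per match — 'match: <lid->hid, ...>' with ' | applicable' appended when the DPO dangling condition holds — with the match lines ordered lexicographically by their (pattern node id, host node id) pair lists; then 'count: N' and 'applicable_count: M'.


3 match(es); 0 pass the dangling check.
match: 0->2, 1->7, 2->0
match: 0->2, 1->7, 2->5
match: 0->2, 1->7, 2->8
count: 3
applicable_count: 0


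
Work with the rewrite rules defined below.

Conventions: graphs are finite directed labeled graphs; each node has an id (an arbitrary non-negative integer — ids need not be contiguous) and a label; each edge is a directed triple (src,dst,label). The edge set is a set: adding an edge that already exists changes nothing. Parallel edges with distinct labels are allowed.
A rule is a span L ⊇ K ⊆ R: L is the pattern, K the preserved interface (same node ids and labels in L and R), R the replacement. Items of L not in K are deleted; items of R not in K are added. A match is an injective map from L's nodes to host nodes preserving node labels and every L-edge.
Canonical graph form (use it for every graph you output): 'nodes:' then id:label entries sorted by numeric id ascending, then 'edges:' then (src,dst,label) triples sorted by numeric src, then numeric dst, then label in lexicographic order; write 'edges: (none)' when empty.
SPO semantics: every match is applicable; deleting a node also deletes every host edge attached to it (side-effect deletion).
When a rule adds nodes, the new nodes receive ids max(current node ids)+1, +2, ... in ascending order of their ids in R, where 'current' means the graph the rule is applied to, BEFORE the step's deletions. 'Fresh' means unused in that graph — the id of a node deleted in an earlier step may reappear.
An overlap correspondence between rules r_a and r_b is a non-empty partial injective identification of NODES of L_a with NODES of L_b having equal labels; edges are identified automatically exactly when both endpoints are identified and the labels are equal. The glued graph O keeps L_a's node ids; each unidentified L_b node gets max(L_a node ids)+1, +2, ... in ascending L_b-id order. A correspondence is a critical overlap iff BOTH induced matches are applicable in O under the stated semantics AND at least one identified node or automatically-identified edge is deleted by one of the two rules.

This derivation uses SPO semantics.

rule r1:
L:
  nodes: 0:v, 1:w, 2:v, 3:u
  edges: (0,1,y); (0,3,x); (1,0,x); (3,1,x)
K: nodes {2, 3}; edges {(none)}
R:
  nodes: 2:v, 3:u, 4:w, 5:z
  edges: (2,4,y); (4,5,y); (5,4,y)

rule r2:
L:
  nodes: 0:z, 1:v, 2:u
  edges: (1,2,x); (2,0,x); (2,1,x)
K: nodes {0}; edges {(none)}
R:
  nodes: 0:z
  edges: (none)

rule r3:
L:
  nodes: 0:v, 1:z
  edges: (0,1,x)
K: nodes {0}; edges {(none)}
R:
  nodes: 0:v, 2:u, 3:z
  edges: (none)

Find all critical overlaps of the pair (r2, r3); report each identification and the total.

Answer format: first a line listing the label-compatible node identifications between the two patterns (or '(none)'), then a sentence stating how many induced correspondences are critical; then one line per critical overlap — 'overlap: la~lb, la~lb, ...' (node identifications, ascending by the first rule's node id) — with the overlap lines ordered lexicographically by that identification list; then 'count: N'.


label-compatible node identifications between L(r2) and L(r3): 0~1, 1~0
3 of the induced correspondences are critical overlaps of r2 and r3.
overlap: 0~1
overlap: 0~1, 1~0
overlap: 1~0
count: 3


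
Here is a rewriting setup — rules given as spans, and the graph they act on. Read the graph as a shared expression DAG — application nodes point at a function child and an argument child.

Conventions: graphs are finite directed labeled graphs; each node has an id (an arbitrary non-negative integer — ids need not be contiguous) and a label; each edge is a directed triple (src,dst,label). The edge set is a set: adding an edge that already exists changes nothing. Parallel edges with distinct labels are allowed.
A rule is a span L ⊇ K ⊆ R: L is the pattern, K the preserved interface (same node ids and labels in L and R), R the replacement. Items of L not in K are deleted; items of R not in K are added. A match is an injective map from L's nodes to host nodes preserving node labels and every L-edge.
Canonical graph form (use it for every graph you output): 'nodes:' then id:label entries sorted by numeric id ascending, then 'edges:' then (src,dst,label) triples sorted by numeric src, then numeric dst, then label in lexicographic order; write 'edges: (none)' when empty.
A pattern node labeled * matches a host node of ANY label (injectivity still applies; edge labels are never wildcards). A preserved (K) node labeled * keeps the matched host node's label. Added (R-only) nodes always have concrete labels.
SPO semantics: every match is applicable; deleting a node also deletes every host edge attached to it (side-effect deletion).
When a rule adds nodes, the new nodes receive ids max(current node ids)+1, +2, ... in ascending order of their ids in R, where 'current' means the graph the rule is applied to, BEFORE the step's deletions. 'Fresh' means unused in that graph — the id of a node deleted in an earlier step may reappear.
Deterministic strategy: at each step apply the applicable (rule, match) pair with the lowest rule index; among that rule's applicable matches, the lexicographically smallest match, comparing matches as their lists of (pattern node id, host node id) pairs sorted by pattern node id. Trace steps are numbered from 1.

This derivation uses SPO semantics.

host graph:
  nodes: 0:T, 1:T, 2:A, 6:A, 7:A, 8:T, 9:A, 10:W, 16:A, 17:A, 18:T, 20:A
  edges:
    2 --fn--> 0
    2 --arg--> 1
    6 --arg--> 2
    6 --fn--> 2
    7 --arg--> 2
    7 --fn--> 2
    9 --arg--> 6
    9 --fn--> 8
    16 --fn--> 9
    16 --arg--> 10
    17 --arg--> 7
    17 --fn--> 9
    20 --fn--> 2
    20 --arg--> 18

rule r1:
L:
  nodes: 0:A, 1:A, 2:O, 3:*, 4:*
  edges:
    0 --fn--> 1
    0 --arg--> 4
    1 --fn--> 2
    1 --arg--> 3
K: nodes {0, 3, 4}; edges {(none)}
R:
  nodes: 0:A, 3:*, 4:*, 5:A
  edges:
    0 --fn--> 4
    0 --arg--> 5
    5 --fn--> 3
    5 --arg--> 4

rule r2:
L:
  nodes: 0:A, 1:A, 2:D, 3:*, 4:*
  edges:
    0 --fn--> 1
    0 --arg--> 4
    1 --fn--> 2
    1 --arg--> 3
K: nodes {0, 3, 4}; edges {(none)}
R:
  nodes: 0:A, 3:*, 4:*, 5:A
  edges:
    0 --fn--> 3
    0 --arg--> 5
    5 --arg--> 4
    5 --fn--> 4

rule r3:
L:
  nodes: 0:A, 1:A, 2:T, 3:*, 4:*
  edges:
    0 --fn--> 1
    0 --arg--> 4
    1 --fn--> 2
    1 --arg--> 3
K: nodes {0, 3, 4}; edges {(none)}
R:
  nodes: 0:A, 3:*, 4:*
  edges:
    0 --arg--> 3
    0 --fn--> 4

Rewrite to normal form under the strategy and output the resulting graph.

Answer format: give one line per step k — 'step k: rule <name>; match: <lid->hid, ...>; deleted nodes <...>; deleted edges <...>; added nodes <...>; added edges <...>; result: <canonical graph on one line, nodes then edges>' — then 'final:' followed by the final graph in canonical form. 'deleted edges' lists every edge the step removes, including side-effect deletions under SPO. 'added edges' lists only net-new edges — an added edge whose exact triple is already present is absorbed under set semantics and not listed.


step 1: rule r3; match: 0->16, 1->9, 2->8, 3->6, 4->10; deleted nodes 8, 9; deleted edges (9,6,arg); (9,8,fn); (16,9,fn); (16,10,arg); (17,9,fn); added nodes (none); added edges (16,6,arg); (16,10,fn); result: nodes: 0:T, 1:T, 2:A, 6:A, 7:A, 10:W, 16:A, 17:A, 18:T, 20:A edges: (2,0,fn); (2,1,arg); (6,2,arg); (6,2,fn); (7,2,arg); (7,2,fn); (16,6,arg); (16,10,fn); (17,7,arg); (20,2,fn); (20,18,arg)
step 2: rule r3; match: 0->20, 1->2, 2->0, 3->1, 4->18; deleted nodes 0, 2; deleted edges (2,0,fn); (2,1,arg); (6,2,arg); (6,2,fn); (7,2,arg); (7,2,fn); (20,2,fn); (20,18,arg); added nodes (none); added edges (20,1,arg); (20,18,fn); result: nodes: 1:T, 6:A, 7:A, 10:W, 16:A, 17:A, 18:T, 20:A edges: (16,6,arg); (16,10,fn); (17,7,arg); (20,1,arg); (20,18,fn)
final:
nodes: 1:T, 6:A, 7:A, 10:W, 16:A, 17:A, 18:T, 20:A
edges: (16,6,arg); (16,10,fn); (17,7,arg); (20,1,arg); (20,18,fn)


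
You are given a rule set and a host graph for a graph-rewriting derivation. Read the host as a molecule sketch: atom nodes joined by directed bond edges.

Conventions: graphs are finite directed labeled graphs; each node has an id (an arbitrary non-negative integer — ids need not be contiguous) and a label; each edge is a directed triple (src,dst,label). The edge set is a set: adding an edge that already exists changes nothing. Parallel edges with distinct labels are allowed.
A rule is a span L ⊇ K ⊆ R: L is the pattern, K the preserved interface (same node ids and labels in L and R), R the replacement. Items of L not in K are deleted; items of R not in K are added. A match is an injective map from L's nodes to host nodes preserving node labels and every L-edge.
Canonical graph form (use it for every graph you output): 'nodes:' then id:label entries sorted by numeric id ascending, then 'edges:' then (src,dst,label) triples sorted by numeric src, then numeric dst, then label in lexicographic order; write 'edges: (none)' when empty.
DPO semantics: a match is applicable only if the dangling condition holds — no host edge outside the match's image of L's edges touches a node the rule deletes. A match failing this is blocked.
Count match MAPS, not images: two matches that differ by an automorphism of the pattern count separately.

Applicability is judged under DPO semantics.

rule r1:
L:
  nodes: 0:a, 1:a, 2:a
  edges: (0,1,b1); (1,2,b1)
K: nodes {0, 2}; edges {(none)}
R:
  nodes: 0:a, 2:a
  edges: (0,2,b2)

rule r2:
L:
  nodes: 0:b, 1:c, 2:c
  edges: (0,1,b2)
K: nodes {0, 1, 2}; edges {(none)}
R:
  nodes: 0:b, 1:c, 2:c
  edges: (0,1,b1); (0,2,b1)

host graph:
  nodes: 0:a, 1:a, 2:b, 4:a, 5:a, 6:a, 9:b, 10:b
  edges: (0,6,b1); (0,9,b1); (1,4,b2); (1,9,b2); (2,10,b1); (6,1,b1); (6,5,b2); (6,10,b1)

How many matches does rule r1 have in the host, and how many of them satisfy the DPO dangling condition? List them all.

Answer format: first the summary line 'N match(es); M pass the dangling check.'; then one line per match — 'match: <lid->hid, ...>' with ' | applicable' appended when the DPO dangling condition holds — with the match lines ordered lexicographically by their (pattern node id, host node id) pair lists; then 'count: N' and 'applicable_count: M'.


1 match(es); 0 pass the dangling check.
match: 0->0, 1->6, 2->1
count: 1
applicable_count: 0


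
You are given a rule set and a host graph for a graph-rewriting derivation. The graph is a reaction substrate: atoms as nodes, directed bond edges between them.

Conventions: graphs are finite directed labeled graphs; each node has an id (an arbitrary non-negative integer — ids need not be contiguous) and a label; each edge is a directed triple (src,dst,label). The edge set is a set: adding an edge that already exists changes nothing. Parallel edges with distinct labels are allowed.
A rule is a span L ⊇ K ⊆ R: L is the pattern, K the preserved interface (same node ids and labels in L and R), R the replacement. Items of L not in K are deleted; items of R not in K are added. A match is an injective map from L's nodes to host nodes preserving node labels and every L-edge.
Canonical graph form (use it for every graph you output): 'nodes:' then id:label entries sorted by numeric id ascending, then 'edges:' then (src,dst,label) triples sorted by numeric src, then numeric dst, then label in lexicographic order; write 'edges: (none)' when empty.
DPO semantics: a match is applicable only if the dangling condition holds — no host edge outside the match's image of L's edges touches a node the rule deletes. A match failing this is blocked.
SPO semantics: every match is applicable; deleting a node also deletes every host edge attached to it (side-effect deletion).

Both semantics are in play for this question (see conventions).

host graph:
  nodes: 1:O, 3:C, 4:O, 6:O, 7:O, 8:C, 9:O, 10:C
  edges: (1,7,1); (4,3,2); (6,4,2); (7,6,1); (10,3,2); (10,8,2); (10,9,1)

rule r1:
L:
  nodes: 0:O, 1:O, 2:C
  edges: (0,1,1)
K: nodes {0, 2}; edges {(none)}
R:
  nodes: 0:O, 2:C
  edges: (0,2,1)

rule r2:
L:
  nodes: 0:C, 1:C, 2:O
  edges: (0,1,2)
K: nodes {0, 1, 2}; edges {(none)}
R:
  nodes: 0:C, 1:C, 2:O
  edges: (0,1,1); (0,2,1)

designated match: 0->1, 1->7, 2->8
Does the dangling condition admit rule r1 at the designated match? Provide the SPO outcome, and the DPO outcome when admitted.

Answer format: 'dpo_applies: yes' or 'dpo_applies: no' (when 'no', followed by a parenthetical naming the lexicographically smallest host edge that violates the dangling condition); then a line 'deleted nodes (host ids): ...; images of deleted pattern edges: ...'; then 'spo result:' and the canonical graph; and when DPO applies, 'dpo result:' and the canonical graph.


dpo_applies: no
(the rule deletes node 7, which keeps host edge (7,6,1) outside the match image — the dangling condition fails, DPO blocks; SPO proceeds and side-deletes such edges)
deleted nodes (host ids): 7; images of deleted pattern edges: (1,7,1)
spo result:
nodes: 1:O, 3:C, 4:O, 6:O, 8:C, 9:O, 10:C
edges: (1,8,1); (4,3,2); (6,4,2); (10,3,2); (10,8,2); (10,9,1)


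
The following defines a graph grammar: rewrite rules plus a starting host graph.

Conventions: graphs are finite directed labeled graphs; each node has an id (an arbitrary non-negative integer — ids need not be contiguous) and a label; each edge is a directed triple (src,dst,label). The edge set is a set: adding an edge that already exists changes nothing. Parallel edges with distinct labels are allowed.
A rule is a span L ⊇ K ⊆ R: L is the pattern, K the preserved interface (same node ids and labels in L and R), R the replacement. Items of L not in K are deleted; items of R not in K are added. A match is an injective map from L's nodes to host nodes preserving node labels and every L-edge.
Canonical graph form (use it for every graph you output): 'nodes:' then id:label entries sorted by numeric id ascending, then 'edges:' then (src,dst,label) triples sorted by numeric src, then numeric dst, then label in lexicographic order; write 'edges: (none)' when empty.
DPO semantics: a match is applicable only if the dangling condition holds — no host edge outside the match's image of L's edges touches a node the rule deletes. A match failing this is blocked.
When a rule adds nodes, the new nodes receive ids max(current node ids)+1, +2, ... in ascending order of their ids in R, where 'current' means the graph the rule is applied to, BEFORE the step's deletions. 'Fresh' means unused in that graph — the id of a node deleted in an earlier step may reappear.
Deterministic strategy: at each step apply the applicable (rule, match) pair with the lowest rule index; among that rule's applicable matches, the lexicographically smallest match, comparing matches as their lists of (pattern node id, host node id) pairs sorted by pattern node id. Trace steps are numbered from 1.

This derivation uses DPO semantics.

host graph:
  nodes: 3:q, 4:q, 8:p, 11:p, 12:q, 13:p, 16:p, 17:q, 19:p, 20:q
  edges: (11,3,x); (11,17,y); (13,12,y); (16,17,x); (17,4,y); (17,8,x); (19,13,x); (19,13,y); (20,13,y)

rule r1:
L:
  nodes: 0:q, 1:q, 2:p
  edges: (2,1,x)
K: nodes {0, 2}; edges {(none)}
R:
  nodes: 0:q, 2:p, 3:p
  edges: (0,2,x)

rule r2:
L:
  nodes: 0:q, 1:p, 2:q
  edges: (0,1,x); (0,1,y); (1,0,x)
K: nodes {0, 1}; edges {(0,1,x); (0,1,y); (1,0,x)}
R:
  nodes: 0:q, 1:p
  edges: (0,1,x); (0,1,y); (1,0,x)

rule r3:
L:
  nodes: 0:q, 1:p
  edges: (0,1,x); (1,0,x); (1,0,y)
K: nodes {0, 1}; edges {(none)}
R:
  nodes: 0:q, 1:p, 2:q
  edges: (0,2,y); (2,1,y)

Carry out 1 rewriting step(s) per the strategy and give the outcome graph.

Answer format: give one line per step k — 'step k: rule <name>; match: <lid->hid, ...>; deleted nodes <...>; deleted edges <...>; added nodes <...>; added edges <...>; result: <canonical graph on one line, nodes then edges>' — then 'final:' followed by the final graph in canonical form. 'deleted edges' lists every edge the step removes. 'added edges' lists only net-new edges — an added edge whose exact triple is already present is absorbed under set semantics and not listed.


step 1: rule r1; match: 0->4, 1->3, 2->11; deleted nodes 3; deleted edges (11,3,x); added nodes 21; added edges (4,11,x); result: nodes: 4:q, 8:p, 11:p, 12:q, 13:p, 16:p, 17:q, 19:p, 20:q, 21:p edges: (4,11,x); (11,17,y); (13,12,y); (16,17,x); (17,4,y); (17,8,x); (19,13,x); (19,13,y); (20,13,y)
final:
nodes: 4:q, 8:p, 11:p, 12:q, 13:p, 16:p, 17:q, 19:p, 20:q, 21:p
edges: (4,11,x); (11,17,y); (13,12,y); (16,17,x); (17,4,y); (17,8,x); (19,13,x); (19,13,y); (20,13,y)


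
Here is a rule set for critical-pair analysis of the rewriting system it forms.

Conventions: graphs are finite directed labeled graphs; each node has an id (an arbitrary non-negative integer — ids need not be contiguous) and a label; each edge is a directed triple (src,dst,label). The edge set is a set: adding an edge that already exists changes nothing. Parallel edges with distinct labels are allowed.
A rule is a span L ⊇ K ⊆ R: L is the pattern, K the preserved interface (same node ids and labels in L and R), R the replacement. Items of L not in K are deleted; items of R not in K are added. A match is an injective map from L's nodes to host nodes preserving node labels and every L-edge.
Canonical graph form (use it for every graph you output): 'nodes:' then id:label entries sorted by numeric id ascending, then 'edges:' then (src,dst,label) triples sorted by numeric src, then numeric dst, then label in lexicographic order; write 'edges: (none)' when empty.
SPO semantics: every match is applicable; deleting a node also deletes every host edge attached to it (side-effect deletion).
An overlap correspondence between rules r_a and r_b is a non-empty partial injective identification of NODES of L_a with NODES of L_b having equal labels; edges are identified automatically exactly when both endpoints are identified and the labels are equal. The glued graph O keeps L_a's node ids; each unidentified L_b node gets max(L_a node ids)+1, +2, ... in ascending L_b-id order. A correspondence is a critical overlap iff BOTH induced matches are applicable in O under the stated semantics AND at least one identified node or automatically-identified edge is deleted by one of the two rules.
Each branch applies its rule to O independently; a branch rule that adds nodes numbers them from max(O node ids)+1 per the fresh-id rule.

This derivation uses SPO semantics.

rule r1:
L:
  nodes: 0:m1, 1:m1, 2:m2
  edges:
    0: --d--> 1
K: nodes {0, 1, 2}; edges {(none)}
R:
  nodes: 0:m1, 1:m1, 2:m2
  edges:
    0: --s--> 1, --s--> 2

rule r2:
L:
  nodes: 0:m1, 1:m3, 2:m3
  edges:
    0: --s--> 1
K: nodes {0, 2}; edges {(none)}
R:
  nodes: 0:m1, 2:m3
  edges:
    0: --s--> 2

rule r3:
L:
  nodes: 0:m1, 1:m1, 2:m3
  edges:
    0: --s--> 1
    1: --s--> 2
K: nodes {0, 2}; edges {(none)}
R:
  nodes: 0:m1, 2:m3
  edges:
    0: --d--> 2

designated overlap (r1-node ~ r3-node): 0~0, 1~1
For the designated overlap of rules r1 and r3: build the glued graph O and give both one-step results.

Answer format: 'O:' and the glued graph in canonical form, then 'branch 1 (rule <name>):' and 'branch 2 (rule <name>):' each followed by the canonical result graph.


O:
nodes: 0:m1, 1:m1, 2:m2, 3:m3
edges: (0,1,d); (0,1,s); (1,3,s)
branch 1 (rule r1):
nodes: 0:m1, 1:m1, 2:m2, 3:m3
edges: (0,1,s); (0,2,s); (1,3,s)
branch 2 (rule r3):
nodes: 0:m1, 2:m2, 3:m3
edges: (0,3,d)


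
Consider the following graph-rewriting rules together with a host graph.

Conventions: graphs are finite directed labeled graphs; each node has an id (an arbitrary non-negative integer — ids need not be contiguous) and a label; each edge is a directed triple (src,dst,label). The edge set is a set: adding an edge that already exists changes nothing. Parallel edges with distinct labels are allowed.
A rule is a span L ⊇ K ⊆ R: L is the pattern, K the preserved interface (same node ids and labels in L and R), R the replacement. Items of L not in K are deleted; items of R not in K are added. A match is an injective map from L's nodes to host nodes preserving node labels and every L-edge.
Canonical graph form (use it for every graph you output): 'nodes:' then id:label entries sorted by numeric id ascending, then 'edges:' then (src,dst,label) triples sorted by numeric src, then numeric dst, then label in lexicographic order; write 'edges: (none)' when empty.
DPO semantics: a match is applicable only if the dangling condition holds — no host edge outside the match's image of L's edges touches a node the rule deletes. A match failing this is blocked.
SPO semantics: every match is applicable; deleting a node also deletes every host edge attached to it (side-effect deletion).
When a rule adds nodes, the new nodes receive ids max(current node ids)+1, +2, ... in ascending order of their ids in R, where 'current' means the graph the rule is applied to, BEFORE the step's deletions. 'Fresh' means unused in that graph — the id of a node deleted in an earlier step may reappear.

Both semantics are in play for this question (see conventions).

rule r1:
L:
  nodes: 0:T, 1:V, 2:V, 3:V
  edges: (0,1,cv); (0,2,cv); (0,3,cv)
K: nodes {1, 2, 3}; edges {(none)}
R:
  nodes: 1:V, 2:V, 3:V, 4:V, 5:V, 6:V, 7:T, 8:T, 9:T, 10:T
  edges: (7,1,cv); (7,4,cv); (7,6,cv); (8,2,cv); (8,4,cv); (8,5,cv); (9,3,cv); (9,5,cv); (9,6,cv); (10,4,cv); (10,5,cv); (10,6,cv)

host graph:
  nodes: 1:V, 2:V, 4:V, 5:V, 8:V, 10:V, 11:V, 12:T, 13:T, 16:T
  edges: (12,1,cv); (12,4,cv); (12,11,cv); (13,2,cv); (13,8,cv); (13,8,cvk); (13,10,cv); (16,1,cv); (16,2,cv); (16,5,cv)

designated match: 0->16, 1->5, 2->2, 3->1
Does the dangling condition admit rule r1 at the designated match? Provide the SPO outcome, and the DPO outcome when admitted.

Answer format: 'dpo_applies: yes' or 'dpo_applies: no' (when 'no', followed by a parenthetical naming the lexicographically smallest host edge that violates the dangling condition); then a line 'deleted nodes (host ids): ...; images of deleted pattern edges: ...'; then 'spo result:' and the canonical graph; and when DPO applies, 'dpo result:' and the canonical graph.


dpo_applies: yes
deleted nodes (host ids): 16; images of deleted pattern edges: (16,1,cv); (16,2,cv); (16,5,cv)
spo result:
nodes: 1:V, 2:V, 4:V, 5:V, 8:V, 10:V, 11:V, 12:T, 13:T, 17:V, 18:V, 19:V, 20:T, 21:T, 22:T, 23:T
edges: (12,1,cv); (12,4,cv); (12,11,cv); (13,2,cv); (13,8,cv); (13,8,cvk); (13,10,cv); (20,5,cv); (20,17,cv); (20,19,cv); (21,2,cv); (21,17,cv); (21,18,cv); (22,1,cv); (22,18,cv); (22,19,cv); (23,17,cv); (23,18,cv); (23,19,cv)
dpo result:
nodes: 1:V, 2:V, 4:V, 5:V, 8:V, 10:V, 11:V, 12:T, 13:T, 17:V, 18:V, 19:V, 20:T, 21:T, 22:T, 23:T
edges: (12,1,cv); (12,4,cv); (12,11,cv); (13,2,cv); (13,8,cv); (13,8,cvk); (13,10,cv); (20,5,cv); (20,17,cv); (20,19,cv); (21,2,cv); (21,17,cv); (21,18,cv); (22,1,cv); (22,18,cv); (22,19,cv); (23,17,cv); (23,18,cv); (23,19,cv)


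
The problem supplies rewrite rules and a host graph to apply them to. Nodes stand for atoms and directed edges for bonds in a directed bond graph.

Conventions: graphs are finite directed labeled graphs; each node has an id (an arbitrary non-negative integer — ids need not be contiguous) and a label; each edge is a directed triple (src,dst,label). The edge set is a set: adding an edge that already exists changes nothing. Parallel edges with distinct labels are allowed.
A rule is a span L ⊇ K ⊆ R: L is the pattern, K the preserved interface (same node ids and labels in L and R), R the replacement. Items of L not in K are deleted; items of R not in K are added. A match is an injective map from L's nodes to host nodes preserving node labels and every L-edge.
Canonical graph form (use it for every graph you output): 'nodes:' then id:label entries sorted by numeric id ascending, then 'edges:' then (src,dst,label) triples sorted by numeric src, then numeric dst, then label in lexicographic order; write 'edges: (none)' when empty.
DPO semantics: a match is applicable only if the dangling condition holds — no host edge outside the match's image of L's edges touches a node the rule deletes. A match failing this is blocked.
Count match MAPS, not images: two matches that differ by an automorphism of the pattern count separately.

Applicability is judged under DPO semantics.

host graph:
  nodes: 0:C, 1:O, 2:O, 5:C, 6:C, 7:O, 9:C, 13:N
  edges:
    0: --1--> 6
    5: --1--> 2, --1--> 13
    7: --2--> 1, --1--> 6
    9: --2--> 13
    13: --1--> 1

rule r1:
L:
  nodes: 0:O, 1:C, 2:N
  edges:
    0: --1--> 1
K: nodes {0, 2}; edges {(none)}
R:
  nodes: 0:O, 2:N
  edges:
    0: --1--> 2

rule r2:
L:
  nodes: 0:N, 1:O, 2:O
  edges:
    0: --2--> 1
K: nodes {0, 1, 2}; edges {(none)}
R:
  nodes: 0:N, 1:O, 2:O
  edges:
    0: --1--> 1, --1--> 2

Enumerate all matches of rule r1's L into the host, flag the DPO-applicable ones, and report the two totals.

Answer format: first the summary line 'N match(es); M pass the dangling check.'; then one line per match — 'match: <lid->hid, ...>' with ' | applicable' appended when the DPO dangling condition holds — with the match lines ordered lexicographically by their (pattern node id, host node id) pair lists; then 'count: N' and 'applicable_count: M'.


1 match(es); 0 pass the dangling check.
match: 0->7, 1->6, 2->13
count: 1
applicable_count: 0
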